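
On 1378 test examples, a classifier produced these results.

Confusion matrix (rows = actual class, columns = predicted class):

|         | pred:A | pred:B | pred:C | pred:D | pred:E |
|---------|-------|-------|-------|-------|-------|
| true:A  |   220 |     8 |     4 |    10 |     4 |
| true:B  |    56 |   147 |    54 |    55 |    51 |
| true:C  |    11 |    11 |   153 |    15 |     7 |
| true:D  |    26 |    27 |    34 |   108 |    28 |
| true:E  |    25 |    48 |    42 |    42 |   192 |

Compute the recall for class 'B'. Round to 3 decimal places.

0.405

Take TP from the diagonal, FP from the rest of the 'B' prediction marginal, FN from the rest of the 'B' actual marginal.
recall = TP/(TP+FN).
B: TP=147, FN=56+54+55+51=216 → 147/363 = 0.4050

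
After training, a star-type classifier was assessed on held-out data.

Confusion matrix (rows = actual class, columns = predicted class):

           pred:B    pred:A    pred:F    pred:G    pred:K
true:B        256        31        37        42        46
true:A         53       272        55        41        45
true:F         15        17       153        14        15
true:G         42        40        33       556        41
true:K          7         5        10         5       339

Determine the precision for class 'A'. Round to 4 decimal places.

Take TP from the diagonal, FP from the rest of the 'A' prediction marginal, FN from the rest of the 'A' actual marginal.
precision = TP/(TP+FP).
A: TP=272, FP=31+17+40+5=93 → 272/365 = 0.74521

0.7452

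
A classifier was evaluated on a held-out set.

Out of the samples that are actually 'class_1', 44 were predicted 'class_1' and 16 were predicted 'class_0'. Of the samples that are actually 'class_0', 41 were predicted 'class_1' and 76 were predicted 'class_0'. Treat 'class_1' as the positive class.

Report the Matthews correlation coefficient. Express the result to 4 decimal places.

MCC = (TP·TN − FP·FN) / √((TP+FP)(TP+FN)(TN+FP)(TN+FN))
Numerator = 44·76 − 41·16 = 2688
Denominator = √(85·60·117·92) = √54896400 = 7409.2105
MCC = 2688 / 7409.2105 = 0.3628

0.3628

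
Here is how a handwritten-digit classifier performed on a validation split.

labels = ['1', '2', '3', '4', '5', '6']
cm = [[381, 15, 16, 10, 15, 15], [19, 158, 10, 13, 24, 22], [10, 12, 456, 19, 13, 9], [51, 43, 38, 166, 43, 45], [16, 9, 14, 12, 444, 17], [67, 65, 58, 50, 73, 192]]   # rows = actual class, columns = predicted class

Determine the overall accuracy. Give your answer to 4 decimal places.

0.6859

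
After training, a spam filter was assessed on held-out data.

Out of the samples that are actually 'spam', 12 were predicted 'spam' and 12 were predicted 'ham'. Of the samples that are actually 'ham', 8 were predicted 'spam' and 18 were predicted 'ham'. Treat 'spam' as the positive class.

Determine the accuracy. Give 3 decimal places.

Accuracy = (TP+TN)/N = (12+18)/50 = 0.600

0.600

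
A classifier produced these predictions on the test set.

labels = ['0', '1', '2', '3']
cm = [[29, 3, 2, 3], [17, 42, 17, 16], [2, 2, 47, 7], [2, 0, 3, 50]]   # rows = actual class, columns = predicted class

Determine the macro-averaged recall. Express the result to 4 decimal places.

0.7399

Per-class recall (TP/(TP+FN)):
  0: TP=29, FN=3+2+3=8 → 29/37 = 0.78378
  1: TP=42, FN=17+17+16=50 → 42/92 = 0.45652
  2: TP=47, FN=2+2+7=11 → 47/58 = 0.81034
  3: TP=50, FN=2+0+3=5 → 50/55 = 0.90909
Macro-recall = mean = (0.78378 + 0.45652 + 0.81034 + 0.90909) / 4 = 0.7399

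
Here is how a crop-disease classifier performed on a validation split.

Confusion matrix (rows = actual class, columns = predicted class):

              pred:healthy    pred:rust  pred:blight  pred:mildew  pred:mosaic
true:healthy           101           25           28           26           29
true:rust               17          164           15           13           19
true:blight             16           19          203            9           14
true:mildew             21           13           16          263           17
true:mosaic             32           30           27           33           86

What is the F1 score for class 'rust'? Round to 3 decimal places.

F1 score = 2·TP/(2·TP+FP+FN).
rust: TP=164, FP=25+19+13+30=87, FN=17+15+13+19=64 → 328/479 = 0.6848

0.685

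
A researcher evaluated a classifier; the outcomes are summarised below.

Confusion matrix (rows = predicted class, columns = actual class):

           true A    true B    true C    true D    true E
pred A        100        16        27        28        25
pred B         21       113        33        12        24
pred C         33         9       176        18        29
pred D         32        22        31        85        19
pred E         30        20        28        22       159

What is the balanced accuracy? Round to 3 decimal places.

0.565

Balanced accuracy = mean of per-class recall.
  A: recall = 100/216 = 0.4630
  B: recall = 113/180 = 0.6278
  C: recall = 176/295 = 0.5966
  D: recall = 85/165 = 0.5152
  E: recall = 159/256 = 0.6211
Mean = (0.4630 + 0.6278 + 0.5966 + 0.5152 + 0.6211) / 5 = 0.565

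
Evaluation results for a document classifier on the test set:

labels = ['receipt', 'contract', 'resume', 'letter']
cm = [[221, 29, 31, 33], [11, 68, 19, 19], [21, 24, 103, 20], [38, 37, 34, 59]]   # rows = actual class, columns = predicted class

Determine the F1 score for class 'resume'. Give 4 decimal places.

Take TP from the diagonal, FP from the rest of the 'resume' prediction marginal, FN from the rest of the 'resume' actual marginal.
F1 score = 2·TP/(2·TP+FP+FN).
resume: TP=103, FP=31+19+34=84, FN=21+24+20=65 → 206/355 = 0.58028

0.5803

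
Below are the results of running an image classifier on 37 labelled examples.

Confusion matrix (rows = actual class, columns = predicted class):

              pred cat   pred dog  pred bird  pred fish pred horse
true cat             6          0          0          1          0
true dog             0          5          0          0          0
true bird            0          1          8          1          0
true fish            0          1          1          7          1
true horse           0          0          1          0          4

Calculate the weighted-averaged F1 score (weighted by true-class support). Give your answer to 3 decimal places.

0.811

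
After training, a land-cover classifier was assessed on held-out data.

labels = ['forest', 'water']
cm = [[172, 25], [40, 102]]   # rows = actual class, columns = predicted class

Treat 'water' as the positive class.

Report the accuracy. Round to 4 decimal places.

0.8083

Accuracy = (TP+TN)/N = (102+172)/339 = 0.8083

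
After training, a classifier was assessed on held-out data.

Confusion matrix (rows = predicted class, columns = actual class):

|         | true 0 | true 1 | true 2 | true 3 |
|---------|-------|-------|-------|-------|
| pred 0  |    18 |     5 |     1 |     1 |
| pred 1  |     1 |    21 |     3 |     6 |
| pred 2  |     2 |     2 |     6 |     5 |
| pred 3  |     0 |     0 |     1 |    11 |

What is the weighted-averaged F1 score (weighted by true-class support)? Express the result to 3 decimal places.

Per-class F1 score (2·TP/(2·TP+FP+FN)):
  0: TP=18, FP=5+1+1=7, FN=1+2+0=3 → 36/46 = 0.7826
  1: TP=21, FP=1+3+6=10, FN=5+2+0=7 → 42/59 = 0.7119
  2: TP=6, FP=2+2+5=9, FN=1+3+1=5 → 12/26 = 0.4615
  3: TP=11, FP=0+0+1=1, FN=1+6+5=12 → 22/35 = 0.6286
Weighted-F1 score = Σ (supportᵢ/N)·F1 scoreᵢ with N=83: (21/83)·0.7826 + (28/83)·0.7119 + (11/83)·0.4615 + (23/83)·0.6286 = 0.674

0.674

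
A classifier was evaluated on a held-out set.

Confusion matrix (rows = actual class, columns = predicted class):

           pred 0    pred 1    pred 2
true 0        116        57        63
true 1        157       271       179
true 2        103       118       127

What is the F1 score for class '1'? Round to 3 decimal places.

Treat '1' as positive and all other classes as negative.
F1 score = 2·TP/(2·TP+FP+FN).
1: TP=271, FP=57+118=175, FN=157+179=336 → 542/1053 = 0.5147

0.515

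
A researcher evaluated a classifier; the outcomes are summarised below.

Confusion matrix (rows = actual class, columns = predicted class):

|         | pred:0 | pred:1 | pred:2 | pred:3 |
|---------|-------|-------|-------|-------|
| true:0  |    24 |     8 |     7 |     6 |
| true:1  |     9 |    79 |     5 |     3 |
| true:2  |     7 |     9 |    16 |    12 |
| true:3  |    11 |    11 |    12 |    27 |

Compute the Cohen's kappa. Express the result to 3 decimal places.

Observed agreement pₒ = trace/N = 146/246 = 0.5935
Expected agreement pₑ = Σ (rowᵢ·colᵢ)/N² = (45·51 + 96·107 + 44·40 + 61·48)/246² = 0.2851
κ = (pₒ − pₑ)/(1 − pₑ) = (0.5935 − 0.2851)/(1 − 0.2851) = 0.431

0.431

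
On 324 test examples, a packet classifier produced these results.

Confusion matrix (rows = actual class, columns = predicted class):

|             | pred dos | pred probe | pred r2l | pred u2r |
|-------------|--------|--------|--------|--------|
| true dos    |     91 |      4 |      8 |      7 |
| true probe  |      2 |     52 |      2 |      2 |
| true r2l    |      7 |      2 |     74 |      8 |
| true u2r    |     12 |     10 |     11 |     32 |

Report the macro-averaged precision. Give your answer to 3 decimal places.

0.752

Per-class precision (TP/(TP+FP)):
  dos: TP=91, FP=2+7+12=21 → 91/112 = 0.8125
  probe: TP=52, FP=4+2+10=16 → 52/68 = 0.7647
  r2l: TP=74, FP=8+2+11=21 → 74/95 = 0.7789
  u2r: TP=32, FP=7+2+8=17 → 32/49 = 0.6531
Macro-precision = mean = (0.8125 + 0.7647 + 0.7789 + 0.6531) / 4 = 0.752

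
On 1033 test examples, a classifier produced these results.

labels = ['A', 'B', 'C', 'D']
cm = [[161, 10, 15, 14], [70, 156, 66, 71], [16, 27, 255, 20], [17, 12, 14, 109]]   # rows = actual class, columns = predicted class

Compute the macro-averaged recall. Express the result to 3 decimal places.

Per-class recall (TP/(TP+FN)):
  A: TP=161, FN=10+15+14=39 → 161/200 = 0.8050
  B: TP=156, FN=70+66+71=207 → 156/363 = 0.4298
  C: TP=255, FN=16+27+20=63 → 255/318 = 0.8019
  D: TP=109, FN=17+12+14=43 → 109/152 = 0.7171
Macro-recall = mean = (0.8050 + 0.4298 + 0.8019 + 0.7171) / 4 = 0.688

0.688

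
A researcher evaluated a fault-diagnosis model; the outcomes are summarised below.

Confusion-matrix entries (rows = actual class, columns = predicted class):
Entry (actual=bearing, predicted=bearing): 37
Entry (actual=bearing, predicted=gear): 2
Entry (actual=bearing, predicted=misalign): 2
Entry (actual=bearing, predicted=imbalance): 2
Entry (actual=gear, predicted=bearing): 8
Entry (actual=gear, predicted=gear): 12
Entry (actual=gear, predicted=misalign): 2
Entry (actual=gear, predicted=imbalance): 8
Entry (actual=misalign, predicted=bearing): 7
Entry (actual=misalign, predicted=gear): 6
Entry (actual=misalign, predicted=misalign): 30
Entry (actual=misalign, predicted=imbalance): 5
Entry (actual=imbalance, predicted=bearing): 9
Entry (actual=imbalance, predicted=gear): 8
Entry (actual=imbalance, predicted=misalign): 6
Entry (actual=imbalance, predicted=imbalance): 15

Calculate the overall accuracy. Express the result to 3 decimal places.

0.591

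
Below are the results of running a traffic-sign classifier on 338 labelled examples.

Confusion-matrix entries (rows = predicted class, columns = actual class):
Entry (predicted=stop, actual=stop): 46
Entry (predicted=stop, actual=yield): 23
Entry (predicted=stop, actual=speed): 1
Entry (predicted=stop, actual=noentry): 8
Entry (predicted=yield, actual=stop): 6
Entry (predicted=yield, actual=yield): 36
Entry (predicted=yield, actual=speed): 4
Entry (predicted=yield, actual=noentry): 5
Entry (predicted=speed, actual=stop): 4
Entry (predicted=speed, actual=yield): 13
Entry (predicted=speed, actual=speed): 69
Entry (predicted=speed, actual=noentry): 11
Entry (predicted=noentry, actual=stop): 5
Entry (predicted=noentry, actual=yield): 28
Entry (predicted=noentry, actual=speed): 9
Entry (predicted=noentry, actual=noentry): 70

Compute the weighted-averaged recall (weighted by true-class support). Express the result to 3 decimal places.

0.654

Per-class recall (TP/(TP+FN)):
  stop: TP=46, FN=6+4+5=15 → 46/61 = 0.7541
  yield: TP=36, FN=23+13+28=64 → 36/100 = 0.3600
  speed: TP=69, FN=1+4+9=14 → 69/83 = 0.8313
  noentry: TP=70, FN=8+5+11=24 → 70/94 = 0.7447
Weighted-recall = Σ (supportᵢ/N)·recallᵢ with N=338: (61/338)·0.7541 + (100/338)·0.3600 + (83/338)·0.8313 + (94/338)·0.7447 = 0.654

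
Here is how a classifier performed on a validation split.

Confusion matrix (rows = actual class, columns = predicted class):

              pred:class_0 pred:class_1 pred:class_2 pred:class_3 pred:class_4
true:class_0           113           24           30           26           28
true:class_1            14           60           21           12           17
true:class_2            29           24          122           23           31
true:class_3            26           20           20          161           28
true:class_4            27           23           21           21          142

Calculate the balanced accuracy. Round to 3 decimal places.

0.553

Balanced accuracy = mean of per-class recall.
  class_0: recall = 113/221 = 0.5113
  class_1: recall = 60/124 = 0.4839
  class_2: recall = 122/229 = 0.5328
  class_3: recall = 161/255 = 0.6314
  class_4: recall = 142/234 = 0.6068
Mean = (0.5113 + 0.4839 + 0.5328 + 0.6314 + 0.6068) / 5 = 0.553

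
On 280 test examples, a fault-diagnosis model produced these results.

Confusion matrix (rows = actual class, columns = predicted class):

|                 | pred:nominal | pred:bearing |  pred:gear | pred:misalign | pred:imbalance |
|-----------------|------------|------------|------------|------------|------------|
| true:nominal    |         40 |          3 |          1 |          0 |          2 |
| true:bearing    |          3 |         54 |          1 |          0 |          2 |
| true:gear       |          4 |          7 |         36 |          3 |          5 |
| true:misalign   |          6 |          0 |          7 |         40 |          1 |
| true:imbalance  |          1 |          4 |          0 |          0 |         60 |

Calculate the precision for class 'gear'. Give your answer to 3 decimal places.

0.800

One-vs-rest for 'gear': TP = diagonal; FP = other classes predicted 'gear'; FN = 'gear' predicted as other.
precision = TP/(TP+FP).
gear: TP=36, FP=1+1+7+0=9 → 36/45 = 0.8000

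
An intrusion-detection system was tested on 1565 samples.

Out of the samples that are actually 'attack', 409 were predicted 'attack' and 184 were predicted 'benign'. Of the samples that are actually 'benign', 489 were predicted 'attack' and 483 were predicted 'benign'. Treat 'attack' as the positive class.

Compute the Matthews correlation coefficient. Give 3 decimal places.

MCC = (TP·TN − FP·FN) / √((TP+FP)(TP+FN)(TN+FP)(TN+FN))
Numerator = 409·483 − 489·184 = 107571
Denominator = √(898·593·972·667) = √345241606536 = 587572.6394
MCC = 107571 / 587572.6394 = 0.183

0.183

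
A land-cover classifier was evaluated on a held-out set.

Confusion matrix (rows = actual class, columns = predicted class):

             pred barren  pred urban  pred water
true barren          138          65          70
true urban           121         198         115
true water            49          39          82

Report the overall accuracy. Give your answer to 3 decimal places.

0.477

Accuracy = trace / total = (138+198+82=418) / 877 = 418/877 = 0.477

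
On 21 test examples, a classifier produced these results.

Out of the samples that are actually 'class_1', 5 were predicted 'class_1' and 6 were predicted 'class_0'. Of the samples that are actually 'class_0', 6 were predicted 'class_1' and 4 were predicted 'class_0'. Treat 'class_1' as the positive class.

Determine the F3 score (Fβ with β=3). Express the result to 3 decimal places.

Fβ = (1+β²)·TP / ((1+β²)·TP + β²·FN + FP), with β²=9
= 10·5 / (10·5 + 9·6 + 6) = 0.455

0.455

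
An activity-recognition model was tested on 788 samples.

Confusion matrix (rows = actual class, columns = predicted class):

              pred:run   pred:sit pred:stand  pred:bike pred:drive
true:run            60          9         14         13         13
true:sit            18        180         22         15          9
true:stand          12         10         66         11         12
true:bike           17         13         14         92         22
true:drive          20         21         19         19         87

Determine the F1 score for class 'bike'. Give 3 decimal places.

0.597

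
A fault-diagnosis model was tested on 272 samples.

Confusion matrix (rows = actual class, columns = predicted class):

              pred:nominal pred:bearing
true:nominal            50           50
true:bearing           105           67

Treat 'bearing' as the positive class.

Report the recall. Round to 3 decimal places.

0.390

Recall = TP/(TP+FN) = 67/(67+105) = 67/172 = 0.390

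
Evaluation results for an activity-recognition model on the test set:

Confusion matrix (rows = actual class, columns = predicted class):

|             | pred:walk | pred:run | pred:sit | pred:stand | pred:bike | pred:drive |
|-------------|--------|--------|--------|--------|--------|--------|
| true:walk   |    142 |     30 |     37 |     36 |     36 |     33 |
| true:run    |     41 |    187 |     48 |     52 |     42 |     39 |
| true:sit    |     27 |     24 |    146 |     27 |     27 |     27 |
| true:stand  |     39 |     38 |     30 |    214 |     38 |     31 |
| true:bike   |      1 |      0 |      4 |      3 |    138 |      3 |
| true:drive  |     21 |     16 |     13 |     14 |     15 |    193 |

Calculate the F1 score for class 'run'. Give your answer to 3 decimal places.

Treat 'run' as positive and all other classes as negative.
F1 score = 2·TP/(2·TP+FP+FN).
run: TP=187, FP=30+24+38+0+16=108, FN=41+48+52+42+39=222 → 374/704 = 0.5313

0.531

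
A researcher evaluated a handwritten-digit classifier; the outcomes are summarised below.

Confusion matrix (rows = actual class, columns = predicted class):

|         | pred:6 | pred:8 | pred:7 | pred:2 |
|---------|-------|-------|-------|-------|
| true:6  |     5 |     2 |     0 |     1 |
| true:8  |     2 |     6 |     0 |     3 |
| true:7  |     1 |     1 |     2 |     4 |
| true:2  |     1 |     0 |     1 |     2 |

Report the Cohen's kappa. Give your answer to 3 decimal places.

Observed agreement pₒ = trace/N = 15/31 = 0.4839
Expected agreement pₑ = Σ (rowᵢ·colᵢ)/N² = (8·9 + 11·9 + 8·3 + 4·10)/31² = 0.2445
κ = (pₒ − pₑ)/(1 − pₑ) = (0.4839 − 0.2445)/(1 − 0.2445) = 0.317

0.317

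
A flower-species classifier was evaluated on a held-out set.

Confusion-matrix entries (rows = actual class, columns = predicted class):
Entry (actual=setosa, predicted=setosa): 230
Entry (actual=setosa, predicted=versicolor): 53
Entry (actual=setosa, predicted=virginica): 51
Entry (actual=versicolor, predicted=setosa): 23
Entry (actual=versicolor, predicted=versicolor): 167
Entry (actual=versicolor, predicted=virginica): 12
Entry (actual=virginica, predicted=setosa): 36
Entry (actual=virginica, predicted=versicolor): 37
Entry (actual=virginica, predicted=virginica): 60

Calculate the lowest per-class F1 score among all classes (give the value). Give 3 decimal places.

Per-class F1 score (2·TP/(2·TP+FP+FN)):
  setosa: TP=230, FP=23+36=59, FN=53+51=104 → 460/623 = 0.7384
  versicolor: TP=167, FP=53+37=90, FN=23+12=35 → 334/459 = 0.7277
  virginica: TP=60, FP=51+12=63, FN=36+37=73 → 120/256 = 0.4688
Lowest is class 'virginica' with F1 score = 0.469.

0.469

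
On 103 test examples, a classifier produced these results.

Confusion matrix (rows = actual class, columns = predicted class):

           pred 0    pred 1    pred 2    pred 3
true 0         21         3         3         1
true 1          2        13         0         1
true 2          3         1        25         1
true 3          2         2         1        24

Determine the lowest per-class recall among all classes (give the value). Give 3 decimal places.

0.750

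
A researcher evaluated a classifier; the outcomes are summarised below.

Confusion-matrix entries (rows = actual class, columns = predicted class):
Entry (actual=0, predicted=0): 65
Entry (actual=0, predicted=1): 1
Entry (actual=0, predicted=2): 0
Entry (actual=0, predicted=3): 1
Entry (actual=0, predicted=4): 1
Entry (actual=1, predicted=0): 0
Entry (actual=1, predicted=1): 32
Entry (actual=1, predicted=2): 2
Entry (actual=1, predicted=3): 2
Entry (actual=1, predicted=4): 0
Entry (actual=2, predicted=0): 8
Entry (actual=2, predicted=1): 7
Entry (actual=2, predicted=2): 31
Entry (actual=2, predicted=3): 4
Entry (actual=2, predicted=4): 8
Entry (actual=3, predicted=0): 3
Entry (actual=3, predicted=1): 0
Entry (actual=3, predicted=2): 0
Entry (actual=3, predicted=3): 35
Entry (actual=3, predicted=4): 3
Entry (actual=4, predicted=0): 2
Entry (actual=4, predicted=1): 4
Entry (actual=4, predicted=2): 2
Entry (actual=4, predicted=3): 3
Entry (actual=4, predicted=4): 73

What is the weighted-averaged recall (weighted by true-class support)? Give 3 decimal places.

Per-class recall (TP/(TP+FN)):
  0: TP=65, FN=1+0+1+1=3 → 65/68 = 0.9559
  1: TP=32, FN=0+2+2+0=4 → 32/36 = 0.8889
  2: TP=31, FN=8+7+4+8=27 → 31/58 = 0.5345
  3: TP=35, FN=3+0+0+3=6 → 35/41 = 0.8537
  4: TP=73, FN=2+4+2+3=11 → 73/84 = 0.8690
Weighted-recall = Σ (supportᵢ/N)·recallᵢ with N=287: (68/287)·0.9559 + (36/287)·0.8889 + (58/287)·0.5345 + (41/287)·0.8537 + (84/287)·0.8690 = 0.822

0.822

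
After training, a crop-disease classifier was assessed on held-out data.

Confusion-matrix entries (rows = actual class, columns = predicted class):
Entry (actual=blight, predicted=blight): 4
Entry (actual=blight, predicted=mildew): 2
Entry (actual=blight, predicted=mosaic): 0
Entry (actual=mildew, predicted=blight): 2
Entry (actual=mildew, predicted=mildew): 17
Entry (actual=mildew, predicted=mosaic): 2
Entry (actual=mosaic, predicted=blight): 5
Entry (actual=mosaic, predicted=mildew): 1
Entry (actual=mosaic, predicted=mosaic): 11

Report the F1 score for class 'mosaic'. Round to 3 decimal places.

0.733

Take TP from the diagonal, FP from the rest of the 'mosaic' prediction marginal, FN from the rest of the 'mosaic' actual marginal.
F1 score = 2·TP/(2·TP+FP+FN).
mosaic: TP=11, FP=0+2=2, FN=5+1=6 → 22/30 = 0.7333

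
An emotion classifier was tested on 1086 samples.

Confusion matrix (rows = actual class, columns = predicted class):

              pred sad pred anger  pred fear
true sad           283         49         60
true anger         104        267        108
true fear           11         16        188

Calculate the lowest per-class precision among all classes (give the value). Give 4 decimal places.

0.5281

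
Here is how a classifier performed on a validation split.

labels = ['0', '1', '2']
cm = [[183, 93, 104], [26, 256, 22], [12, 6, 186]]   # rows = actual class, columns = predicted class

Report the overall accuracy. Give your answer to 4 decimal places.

Accuracy = trace / total = (183+256+186=625) / 888 = 625/888 = 0.7038

0.7038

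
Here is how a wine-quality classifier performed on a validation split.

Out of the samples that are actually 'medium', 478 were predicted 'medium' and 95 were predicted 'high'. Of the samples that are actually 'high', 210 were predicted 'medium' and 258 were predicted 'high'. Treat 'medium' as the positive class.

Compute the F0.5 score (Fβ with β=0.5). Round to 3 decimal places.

Fβ = (1+β²)·TP / ((1+β²)·TP + β²·FN + FP), with β²=1/4
= 1.25·478 / (1.25·478 + 0.25·95 + 210) = 0.719

0.719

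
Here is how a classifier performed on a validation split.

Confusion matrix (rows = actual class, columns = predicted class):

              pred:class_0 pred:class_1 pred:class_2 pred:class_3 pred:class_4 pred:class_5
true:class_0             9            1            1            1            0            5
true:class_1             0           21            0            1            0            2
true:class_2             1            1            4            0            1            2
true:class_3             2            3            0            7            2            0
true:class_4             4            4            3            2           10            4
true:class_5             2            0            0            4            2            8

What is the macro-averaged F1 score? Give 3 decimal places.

0.526

Per-class F1 score (2·TP/(2·TP+FP+FN)):
  class_0: TP=9, FP=0+1+2+4+2=9, FN=1+1+1+0+5=8 → 18/35 = 0.5143
  class_1: TP=21, FP=1+1+3+4+0=9, FN=0+0+1+0+2=3 → 42/54 = 0.7778
  class_2: TP=4, FP=1+0+0+3+0=4, FN=1+1+0+1+2=5 → 8/17 = 0.4706
  class_3: TP=7, FP=1+1+0+2+4=8, FN=2+3+0+2+0=7 → 14/29 = 0.4828
  class_4: TP=10, FP=0+0+1+2+2=5, FN=4+4+3+2+4=17 → 20/42 = 0.4762
  class_5: TP=8, FP=5+2+2+0+4=13, FN=2+0+0+4+2=8 → 16/37 = 0.4324
Macro-F1 score = mean = (0.5143 + 0.7778 + 0.4706 + 0.4828 + 0.4762 + 0.4324) / 6 = 0.526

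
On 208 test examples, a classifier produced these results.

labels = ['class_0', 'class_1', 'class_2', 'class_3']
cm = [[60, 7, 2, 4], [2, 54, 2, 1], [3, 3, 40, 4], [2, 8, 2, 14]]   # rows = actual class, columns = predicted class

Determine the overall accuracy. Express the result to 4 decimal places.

Accuracy = trace / total = (60+54+40+14=168) / 208 = 168/208 = 0.8077

0.8077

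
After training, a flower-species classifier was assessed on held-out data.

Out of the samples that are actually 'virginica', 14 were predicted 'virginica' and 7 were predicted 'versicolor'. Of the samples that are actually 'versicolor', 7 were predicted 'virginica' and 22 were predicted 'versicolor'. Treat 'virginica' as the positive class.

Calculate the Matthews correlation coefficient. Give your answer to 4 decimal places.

MCC = (TP·TN − FP·FN) / √((TP+FP)(TP+FN)(TN+FP)(TN+FN))
Numerator = 14·22 − 7·7 = 259
Denominator = √(21·21·29·29) = √370881 = 609.0000
MCC = 259 / 609.0000 = 0.4253

0.4253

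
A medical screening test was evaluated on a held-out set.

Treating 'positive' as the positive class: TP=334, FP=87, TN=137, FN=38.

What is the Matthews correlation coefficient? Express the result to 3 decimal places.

0.542

MCC = (TP·TN − FP·FN) / √((TP+FP)(TP+FN)(TN+FP)(TN+FN))
Numerator = 334·137 − 87·38 = 42452
Denominator = √(421·372·224·175) = √6139190400 = 78352.9859
MCC = 42452 / 78352.9859 = 0.542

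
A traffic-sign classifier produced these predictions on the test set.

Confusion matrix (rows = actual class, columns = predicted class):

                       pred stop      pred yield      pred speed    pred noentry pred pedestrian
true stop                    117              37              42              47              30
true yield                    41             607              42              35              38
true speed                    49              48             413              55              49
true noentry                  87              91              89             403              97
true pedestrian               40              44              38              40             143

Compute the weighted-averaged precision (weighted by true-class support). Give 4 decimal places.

0.6308

Per-class precision (TP/(TP+FP)):
  stop: TP=117, FP=41+49+87+40=217 → 117/334 = 0.35030
  yield: TP=607, FP=37+48+91+44=220 → 607/827 = 0.73398
  speed: TP=413, FP=42+42+89+38=211 → 413/624 = 0.66186
  noentry: TP=403, FP=47+35+55+40=177 → 403/580 = 0.69483
  pedestrian: TP=143, FP=30+38+49+97=214 → 143/357 = 0.40056
Weighted-precision = Σ (supportᵢ/N)·precisionᵢ with N=2722: (273/2722)·0.35030 + (763/2722)·0.73398 + (614/2722)·0.66186 + (767/2722)·0.69483 + (305/2722)·0.40056 = 0.6308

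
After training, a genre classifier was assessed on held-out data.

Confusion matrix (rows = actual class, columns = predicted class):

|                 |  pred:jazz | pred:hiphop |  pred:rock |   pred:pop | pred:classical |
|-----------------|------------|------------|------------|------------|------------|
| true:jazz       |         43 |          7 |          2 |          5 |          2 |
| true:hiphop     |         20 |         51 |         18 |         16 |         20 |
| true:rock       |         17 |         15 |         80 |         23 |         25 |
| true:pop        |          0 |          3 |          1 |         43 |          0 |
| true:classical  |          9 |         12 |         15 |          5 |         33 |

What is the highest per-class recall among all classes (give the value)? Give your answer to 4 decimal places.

Per-class recall (TP/(TP+FN)):
  jazz: TP=43, FN=7+2+5+2=16 → 43/59 = 0.72881
  hiphop: TP=51, FN=20+18+16+20=74 → 51/125 = 0.40800
  rock: TP=80, FN=17+15+23+25=80 → 80/160 = 0.50000
  pop: TP=43, FN=0+3+1+0=4 → 43/47 = 0.91489
  classical: TP=33, FN=9+12+15+5=41 → 33/74 = 0.44595
Highest is class 'pop' with recall = 0.9149.

0.9149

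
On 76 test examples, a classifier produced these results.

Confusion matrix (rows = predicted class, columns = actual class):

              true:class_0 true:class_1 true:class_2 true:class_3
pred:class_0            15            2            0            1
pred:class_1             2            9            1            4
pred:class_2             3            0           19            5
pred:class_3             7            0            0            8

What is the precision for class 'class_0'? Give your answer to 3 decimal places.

One-vs-rest for 'class_0': TP = diagonal; FP = other classes predicted 'class_0'; FN = 'class_0' predicted as other.
precision = TP/(TP+FP).
class_0: TP=15, FP=2+0+1=3 → 15/18 = 0.8333

0.833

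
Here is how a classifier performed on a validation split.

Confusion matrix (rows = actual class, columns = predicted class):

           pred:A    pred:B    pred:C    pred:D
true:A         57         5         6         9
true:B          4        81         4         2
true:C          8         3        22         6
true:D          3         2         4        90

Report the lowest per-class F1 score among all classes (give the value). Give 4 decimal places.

Per-class F1 score (2·TP/(2·TP+FP+FN)):
  A: TP=57, FP=4+8+3=15, FN=5+6+9=20 → 114/149 = 0.76510
  B: TP=81, FP=5+3+2=10, FN=4+4+2=10 → 162/182 = 0.89011
  C: TP=22, FP=6+4+4=14, FN=8+3+6=17 → 44/75 = 0.58667
  D: TP=90, FP=9+2+6=17, FN=3+2+4=9 → 180/206 = 0.87379
Lowest is class 'C' with F1 score = 0.5867.

0.5867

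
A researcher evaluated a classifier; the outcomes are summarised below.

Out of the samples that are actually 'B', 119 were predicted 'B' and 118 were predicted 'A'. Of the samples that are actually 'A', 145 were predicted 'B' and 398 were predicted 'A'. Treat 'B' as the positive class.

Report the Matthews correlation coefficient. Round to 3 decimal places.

MCC = (TP·TN − FP·FN) / √((TP+FP)(TP+FN)(TN+FP)(TN+FN))
Numerator = 119·398 − 145·118 = 30252
Denominator = √(264·237·543·516) = √17530802784 = 132403.9379
MCC = 30252 / 132403.9379 = 0.228

0.228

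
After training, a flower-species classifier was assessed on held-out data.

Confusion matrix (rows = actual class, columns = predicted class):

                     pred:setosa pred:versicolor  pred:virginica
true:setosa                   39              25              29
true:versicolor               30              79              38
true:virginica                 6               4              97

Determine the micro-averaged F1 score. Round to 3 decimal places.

0.620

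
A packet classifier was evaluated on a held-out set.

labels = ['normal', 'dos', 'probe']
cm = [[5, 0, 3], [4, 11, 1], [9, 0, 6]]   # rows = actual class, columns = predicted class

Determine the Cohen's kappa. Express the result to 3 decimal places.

Observed agreement pₒ = trace/N = 22/39 = 0.5641
Expected agreement pₑ = Σ (rowᵢ·colᵢ)/N² = (8·18 + 16·11 + 15·10)/39² = 0.3090
κ = (pₒ − pₑ)/(1 − pₑ) = (0.5641 − 0.3090)/(1 − 0.3090) = 0.369

0.369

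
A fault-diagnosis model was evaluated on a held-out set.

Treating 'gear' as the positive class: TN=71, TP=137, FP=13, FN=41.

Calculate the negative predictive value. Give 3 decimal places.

0.634

NPV = TN/(TN+FN) = 71/(71+41) = 0.634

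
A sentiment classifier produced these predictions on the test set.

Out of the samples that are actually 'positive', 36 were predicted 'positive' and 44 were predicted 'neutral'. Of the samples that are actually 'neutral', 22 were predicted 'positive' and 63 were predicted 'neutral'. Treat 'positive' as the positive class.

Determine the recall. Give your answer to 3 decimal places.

Recall = TP/(TP+FN) = 36/(36+44) = 36/80 = 0.450

0.450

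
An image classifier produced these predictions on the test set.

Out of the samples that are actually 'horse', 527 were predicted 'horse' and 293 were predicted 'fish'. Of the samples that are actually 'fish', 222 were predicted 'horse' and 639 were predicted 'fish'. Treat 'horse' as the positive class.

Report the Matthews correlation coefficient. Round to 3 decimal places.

0.387

MCC = (TP·TN − FP·FN) / √((TP+FP)(TP+FN)(TN+FP)(TN+FN))
Numerator = 527·639 − 222·293 = 271707
Denominator = √(749·820·861·932) = √492849969360 = 702032.7409
MCC = 271707 / 702032.7409 = 0.387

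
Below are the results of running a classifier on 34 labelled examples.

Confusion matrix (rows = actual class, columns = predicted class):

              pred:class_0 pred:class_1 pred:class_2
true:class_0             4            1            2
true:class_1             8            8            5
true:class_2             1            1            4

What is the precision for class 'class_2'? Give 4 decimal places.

0.3636

Treat 'class_2' as positive and all other classes as negative.
precision = TP/(TP+FP).
class_2: TP=4, FP=2+5=7 → 4/11 = 0.36364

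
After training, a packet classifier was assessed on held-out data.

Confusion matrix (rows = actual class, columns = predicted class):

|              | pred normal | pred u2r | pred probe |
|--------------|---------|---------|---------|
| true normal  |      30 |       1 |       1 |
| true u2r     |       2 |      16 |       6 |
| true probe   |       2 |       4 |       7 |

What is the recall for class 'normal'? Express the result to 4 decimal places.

Take TP from the diagonal, FP from the rest of the 'normal' prediction marginal, FN from the rest of the 'normal' actual marginal.
recall = TP/(TP+FN).
normal: TP=30, FN=1+1=2 → 30/32 = 0.93750

0.9375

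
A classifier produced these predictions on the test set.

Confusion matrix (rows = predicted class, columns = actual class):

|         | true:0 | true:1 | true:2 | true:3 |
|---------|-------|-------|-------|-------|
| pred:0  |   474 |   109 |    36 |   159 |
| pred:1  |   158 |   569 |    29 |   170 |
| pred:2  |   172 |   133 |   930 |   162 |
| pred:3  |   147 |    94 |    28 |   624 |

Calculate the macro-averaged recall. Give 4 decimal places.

Per-class recall (TP/(TP+FN)):
  0: TP=474, FN=158+172+147=477 → 474/951 = 0.49842
  1: TP=569, FN=109+133+94=336 → 569/905 = 0.62873
  2: TP=930, FN=36+29+28=93 → 930/1023 = 0.90909
  3: TP=624, FN=159+170+162=491 → 624/1115 = 0.55964
Macro-recall = mean = (0.49842 + 0.62873 + 0.90909 + 0.55964) / 4 = 0.6490

0.6490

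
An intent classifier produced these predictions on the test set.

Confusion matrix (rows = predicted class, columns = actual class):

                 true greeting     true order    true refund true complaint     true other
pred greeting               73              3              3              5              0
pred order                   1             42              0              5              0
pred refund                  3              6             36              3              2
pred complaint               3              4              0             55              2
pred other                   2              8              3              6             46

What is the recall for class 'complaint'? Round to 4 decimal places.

0.7432

Treat 'complaint' as positive and all other classes as negative.
recall = TP/(TP+FN).
complaint: TP=55, FN=5+5+3+6=19 → 55/74 = 0.74324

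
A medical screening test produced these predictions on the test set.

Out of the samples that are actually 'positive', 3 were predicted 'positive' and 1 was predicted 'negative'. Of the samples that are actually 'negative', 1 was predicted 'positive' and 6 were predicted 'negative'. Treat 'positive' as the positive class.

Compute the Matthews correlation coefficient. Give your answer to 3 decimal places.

MCC = (TP·TN − FP·FN) / √((TP+FP)(TP+FN)(TN+FP)(TN+FN))
Numerator = 3·6 − 1·1 = 17
Denominator = √(4·4·7·7) = √784 = 28.0000
MCC = 17 / 28.0000 = 0.607

0.607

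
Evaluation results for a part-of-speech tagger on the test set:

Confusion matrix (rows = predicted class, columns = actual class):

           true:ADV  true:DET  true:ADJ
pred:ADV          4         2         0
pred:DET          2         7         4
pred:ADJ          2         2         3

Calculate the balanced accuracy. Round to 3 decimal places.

Balanced accuracy = mean of per-class recall.
  ADV: recall = 4/8 = 0.5000
  DET: recall = 7/11 = 0.6364
  ADJ: recall = 3/7 = 0.4286
Mean = (0.5000 + 0.6364 + 0.4286) / 3 = 0.522

0.522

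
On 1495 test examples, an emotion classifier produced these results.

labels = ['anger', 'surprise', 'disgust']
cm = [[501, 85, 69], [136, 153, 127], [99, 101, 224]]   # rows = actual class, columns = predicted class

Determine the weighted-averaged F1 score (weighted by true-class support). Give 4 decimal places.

0.5789

Per-class F1 score (2·TP/(2·TP+FP+FN)):
  anger: TP=501, FP=136+99=235, FN=85+69=154 → 1002/1391 = 0.72035
  surprise: TP=153, FP=85+101=186, FN=136+127=263 → 306/755 = 0.40530
  disgust: TP=224, FP=69+127=196, FN=99+101=200 → 448/844 = 0.53081
Weighted-F1 score = Σ (supportᵢ/N)·F1 scoreᵢ with N=1495: (655/1495)·0.72035 + (416/1495)·0.40530 + (424/1495)·0.53081 = 0.5789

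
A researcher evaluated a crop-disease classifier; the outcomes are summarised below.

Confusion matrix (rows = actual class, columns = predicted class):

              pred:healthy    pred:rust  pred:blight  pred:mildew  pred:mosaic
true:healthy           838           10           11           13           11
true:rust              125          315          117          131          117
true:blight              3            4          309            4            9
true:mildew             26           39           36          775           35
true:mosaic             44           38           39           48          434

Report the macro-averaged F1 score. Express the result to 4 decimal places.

0.7340

Per-class F1 score (2·TP/(2·TP+FP+FN)):
  healthy: TP=838, FP=125+3+26+44=198, FN=10+11+13+11=45 → 1676/1919 = 0.87337
  rust: TP=315, FP=10+4+39+38=91, FN=125+117+131+117=490 → 630/1211 = 0.52023
  blight: TP=309, FP=11+117+36+39=203, FN=3+4+4+9=20 → 618/841 = 0.73484
  mildew: TP=775, FP=13+131+4+48=196, FN=26+39+36+35=136 → 1550/1882 = 0.82359
  mosaic: TP=434, FP=11+117+9+35=172, FN=44+38+39+48=169 → 868/1209 = 0.71795
Macro-F1 score = mean = (0.87337 + 0.52023 + 0.73484 + 0.82359 + 0.71795) / 5 = 0.7340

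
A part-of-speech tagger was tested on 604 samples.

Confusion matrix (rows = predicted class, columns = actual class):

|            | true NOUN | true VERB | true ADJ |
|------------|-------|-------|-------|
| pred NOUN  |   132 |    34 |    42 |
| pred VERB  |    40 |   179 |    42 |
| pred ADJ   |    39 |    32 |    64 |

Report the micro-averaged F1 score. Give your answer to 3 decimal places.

0.621

Micro-averaging pools counts across classes: ΣTP=375, ΣFP=229, ΣFN=229.
Micro-F1 score = 2·TP/(2·TP+FP+FN) on pooled counts = 0.621 (equals overall accuracy in single-label multiclass).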